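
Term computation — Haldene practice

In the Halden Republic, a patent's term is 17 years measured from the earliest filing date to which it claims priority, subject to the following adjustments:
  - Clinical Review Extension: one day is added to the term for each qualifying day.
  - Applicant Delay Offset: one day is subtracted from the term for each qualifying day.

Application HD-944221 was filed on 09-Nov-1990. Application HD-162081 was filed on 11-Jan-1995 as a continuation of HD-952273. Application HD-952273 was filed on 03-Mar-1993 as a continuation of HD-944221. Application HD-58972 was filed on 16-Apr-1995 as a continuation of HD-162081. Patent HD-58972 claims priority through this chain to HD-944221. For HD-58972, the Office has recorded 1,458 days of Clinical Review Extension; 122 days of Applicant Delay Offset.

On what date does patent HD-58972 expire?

Earliest priority filing: 9 November 1990.
Base term: 9 November 1990 + 17 years → 9 November 2007.
Clinical Review Extension: +1458 days → 6 November 2011.
Applicant Delay Offset: −122 days → 7 July 2011.

July 7, 2011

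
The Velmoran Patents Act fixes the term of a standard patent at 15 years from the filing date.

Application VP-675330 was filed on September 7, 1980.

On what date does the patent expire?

1995-09-07

Filing date + 15 years → 7 September 1995.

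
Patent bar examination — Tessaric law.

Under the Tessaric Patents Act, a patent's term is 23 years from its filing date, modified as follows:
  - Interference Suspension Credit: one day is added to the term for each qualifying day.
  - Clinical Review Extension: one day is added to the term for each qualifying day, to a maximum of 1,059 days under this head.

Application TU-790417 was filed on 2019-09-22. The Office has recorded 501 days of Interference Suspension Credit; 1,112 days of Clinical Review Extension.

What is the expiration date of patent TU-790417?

2046-12-30

Base term: filing date + 23 years → 22 September 2042.
Interference Suspension Credit: +501 days → 5 February 2044.
Clinical Review Extension: 1112 days claimed exceeds the 1059-day cap, so +1059 days → 30 December 2046.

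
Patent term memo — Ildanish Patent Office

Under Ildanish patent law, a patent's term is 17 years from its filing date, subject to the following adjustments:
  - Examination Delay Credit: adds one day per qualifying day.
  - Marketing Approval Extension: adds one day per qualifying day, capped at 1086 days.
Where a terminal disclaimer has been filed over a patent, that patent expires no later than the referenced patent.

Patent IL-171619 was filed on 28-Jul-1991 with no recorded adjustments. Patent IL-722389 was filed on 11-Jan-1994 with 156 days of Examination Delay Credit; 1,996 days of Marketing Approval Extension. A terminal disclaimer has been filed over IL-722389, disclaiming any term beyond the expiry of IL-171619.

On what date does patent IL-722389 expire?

2008-07-28

Natural term of IL-722389:
  Base: filing + 17 years → 11 January 2011.
  Examination Delay Credit: +156 days → 16 June 2011.
  Marketing Approval Extension: 1996 days claimed exceeds the 1086-day cap, so +1086 days → 6 June 2014.
Expiry of referenced patent IL-171619:
  Base: filing + 17 years → 28 July 2008.
Terminal disclaimer: IL-722389 expires on the earlier of 6 June 2014 and 28 July 2008.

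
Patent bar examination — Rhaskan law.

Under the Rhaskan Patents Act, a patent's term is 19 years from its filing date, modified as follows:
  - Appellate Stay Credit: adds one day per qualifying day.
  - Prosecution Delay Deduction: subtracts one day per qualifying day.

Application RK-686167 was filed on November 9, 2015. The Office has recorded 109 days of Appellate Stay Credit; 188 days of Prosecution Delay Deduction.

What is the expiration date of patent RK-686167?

Base term: filing date + 19 years → 9 November 2034.
Appellate Stay Credit: +109 days → 26 February 2035.
Prosecution Delay Deduction: −188 days → 22 August 2034.

2034-08-22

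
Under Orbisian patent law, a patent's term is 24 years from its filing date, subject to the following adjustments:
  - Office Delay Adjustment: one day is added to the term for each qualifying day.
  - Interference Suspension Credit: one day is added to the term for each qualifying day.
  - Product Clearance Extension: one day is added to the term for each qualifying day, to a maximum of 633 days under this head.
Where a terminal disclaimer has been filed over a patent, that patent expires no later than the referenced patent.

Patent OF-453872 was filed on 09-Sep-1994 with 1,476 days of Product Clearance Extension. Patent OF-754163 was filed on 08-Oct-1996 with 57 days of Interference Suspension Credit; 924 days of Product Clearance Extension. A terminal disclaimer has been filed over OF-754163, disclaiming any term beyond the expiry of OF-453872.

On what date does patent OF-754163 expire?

Natural term of OF-754163:
  Base: filing + 24 years → 8 October 2020.
  Interference Suspension Credit: +57 days → 4 December 2020.
  Product Clearance Extension: 924 days claimed exceeds the 633-day cap, so +633 days → 29 August 2022.
Expiry of referenced patent OF-453872:
  Base: filing + 24 years → 9 September 2018.
  Product Clearance Extension: 1476 days claimed exceeds the 633-day cap, so +633 days → 3 June 2020.
Terminal disclaimer: OF-754163 expires on the earlier of 29 August 2022 and 3 June 2020.

June 3, 2020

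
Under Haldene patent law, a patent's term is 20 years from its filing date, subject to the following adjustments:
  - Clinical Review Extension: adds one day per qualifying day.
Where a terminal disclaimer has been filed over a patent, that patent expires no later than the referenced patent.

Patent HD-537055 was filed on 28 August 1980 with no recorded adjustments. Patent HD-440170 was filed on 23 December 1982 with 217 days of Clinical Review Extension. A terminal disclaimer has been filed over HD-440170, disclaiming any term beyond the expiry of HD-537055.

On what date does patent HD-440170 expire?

2000-08-28

Natural term of HD-440170:
  Base: filing + 20 years → 23 December 2002.
  Clinical Review Extension: +217 days → 28 July 2003.
Expiry of referenced patent HD-537055:
  Base: filing + 20 years → 28 August 2000.
Terminal disclaimer: HD-440170 expires on the earlier of 28 July 2003 and 28 August 2000.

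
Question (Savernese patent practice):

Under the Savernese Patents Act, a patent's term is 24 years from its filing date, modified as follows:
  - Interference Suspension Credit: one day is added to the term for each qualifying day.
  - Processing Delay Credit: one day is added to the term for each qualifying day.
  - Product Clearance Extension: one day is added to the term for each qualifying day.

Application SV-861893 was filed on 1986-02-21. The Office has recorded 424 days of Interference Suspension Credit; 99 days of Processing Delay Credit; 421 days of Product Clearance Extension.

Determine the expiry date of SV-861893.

Base term: filing date + 24 years → 21 February 2010.
Interference Suspension Credit: +424 days → 21 April 2011.
Processing Delay Credit: +99 days → 29 July 2011.
Product Clearance Extension: +421 days → 22 September 2012.

September 22, 2012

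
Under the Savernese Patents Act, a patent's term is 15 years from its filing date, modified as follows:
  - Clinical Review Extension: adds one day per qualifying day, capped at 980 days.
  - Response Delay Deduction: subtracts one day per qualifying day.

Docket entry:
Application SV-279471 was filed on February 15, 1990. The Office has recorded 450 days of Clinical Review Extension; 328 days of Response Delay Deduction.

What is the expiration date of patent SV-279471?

June 17, 2005

Base term: filing date + 15 years → 15 February 2005.
Clinical Review Extension: 450 days (within the 980-day cap) → +450 days → 11 May 2006.
Response Delay Deduction: −328 days → 17 June 2005.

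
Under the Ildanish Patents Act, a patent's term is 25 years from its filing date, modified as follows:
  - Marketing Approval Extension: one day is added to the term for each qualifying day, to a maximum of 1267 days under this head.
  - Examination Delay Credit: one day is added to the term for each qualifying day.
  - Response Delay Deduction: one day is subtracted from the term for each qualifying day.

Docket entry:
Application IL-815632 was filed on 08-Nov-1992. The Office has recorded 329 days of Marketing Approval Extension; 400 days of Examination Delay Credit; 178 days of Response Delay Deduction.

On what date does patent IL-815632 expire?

Base term: filing date + 25 years → 8 November 2017.
Marketing Approval Extension: 329 days (within the 1267-day cap) → +329 days → 3 October 2018.
Examination Delay Credit: +400 days → 7 November 2019.
Response Delay Deduction: −178 days → 13 May 2019.

2019-05-13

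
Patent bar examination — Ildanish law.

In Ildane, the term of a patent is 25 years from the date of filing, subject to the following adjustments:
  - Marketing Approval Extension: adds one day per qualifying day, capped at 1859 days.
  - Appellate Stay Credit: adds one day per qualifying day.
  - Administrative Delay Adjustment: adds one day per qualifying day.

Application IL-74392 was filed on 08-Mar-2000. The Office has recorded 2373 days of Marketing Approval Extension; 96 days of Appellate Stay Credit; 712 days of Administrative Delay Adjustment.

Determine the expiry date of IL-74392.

Base term: filing date + 25 years → 8 March 2025.
Marketing Approval Extension: 2373 days claimed exceeds the 1859-day cap, so +1859 days → 10 April 2030.
Appellate Stay Credit: +96 days → 15 July 2030.
Administrative Delay Adjustment: +712 days → 26 June 2032.

June 26, 2032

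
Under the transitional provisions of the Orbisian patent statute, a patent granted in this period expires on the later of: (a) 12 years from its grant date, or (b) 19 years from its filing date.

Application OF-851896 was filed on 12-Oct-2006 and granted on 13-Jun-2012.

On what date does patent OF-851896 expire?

October 12, 2025

(a) grant + 12 years → 13 June 2024.
(b) filing + 19 years → 12 October 2025.
Later of the two: 12 October 2025.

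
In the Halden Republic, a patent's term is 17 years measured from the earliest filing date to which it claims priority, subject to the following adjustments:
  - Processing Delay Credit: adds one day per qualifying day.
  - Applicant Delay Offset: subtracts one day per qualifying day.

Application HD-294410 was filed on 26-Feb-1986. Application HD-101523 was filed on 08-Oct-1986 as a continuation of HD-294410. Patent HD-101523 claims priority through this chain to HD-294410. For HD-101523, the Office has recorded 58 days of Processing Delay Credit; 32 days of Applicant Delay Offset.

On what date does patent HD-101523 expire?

Earliest priority filing: 26 February 1986.
Base term: 26 February 1986 + 17 years → 26 February 2003.
Processing Delay Credit: +58 days → 25 April 2003.
Applicant Delay Offset: −32 days → 24 March 2003.

2003-03-24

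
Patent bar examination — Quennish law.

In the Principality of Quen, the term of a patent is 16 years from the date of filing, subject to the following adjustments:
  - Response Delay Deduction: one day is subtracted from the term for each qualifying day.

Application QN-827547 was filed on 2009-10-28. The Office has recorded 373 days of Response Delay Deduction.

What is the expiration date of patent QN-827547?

2024-10-20

Base term: filing date + 16 years → 28 October 2025.
Response Delay Deduction: −373 days → 20 October 2024.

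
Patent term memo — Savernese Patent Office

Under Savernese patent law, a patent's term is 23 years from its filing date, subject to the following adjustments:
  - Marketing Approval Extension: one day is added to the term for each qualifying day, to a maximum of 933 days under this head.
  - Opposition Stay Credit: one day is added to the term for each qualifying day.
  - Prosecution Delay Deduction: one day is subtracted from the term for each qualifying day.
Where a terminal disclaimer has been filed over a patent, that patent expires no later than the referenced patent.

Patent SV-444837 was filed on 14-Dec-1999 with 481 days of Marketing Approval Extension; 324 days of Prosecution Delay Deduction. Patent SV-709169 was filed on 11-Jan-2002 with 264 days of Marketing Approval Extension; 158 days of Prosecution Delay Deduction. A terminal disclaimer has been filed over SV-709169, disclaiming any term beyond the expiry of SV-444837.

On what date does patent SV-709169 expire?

2023-05-20

Natural term of SV-709169:
  Base: filing + 23 years → 11 January 2025.
  Marketing Approval Extension: 264 days (within the 933-day cap) → +264 days → 2 October 2025.
  Prosecution Delay Deduction: −158 days → 27 April 2025.
Expiry of referenced patent SV-444837:
  Base: filing + 23 years → 14 December 2022.
  Marketing Approval Extension: 481 days (within the 933-day cap) → +481 days → 8 April 2024.
  Prosecution Delay Deduction: −324 days → 20 May 2023.
Terminal disclaimer: SV-709169 expires on the earlier of 27 April 2025 and 20 May 2023.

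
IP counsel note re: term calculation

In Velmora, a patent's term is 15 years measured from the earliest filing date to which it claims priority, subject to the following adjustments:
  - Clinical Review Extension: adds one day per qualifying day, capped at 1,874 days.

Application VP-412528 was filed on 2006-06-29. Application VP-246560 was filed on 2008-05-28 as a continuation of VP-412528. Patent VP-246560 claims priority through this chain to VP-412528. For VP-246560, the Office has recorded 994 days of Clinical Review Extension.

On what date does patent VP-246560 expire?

2024-03-19

Earliest priority filing: 29 June 2006.
Base term: 29 June 2006 + 15 years → 29 June 2021.
Clinical Review Extension: 994 days (within the 1874-day cap) → +994 days → 19 March 2024.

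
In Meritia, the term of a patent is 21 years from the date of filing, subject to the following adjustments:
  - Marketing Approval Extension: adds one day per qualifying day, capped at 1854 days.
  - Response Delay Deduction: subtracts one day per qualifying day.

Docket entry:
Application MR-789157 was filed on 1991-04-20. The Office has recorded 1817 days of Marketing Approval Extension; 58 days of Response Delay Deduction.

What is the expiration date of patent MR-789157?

2017-02-12

Base term: filing date + 21 years → 20 April 2012.
Marketing Approval Extension: 1817 days (within the 1854-day cap) → +1817 days → 11 April 2017.
Response Delay Deduction: −58 days → 12 February 2017.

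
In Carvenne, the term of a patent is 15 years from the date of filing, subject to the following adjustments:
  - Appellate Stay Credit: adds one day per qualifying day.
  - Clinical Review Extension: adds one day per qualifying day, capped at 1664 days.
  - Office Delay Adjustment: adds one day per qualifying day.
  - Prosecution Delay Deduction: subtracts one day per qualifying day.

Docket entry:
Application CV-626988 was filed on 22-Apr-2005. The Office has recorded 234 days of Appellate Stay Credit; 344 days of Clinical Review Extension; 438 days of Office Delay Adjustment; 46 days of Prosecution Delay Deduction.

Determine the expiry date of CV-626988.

2022-12-18

Base term: filing date + 15 years → 22 April 2020.
Appellate Stay Credit: +234 days → 12 December 2020.
Clinical Review Extension: 344 days (within the 1664-day cap) → +344 days → 21 November 2021.
Office Delay Adjustment: +438 days → 2 February 2023.
Prosecution Delay Deduction: −46 days → 18 December 2022.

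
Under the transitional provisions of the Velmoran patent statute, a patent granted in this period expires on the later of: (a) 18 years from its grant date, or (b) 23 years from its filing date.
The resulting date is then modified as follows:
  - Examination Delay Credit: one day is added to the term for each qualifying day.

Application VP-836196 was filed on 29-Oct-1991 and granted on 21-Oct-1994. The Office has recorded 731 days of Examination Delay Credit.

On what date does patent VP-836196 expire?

October 29, 2016

(a) grant + 18 years → 21 October 2012.
(b) filing + 23 years → 29 October 2014.
Later of the two: 29 October 2014.
Examination Delay Credit: +731 days → 29 October 2016.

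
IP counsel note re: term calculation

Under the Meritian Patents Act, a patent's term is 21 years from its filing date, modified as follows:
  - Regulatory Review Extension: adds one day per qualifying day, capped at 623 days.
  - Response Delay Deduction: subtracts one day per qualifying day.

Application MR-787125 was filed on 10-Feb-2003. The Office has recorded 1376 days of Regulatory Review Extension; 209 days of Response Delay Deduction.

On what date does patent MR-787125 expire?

Base term: filing date + 21 years → 10 February 2024.
Regulatory Review Extension: 1376 days claimed exceeds the 623-day cap, so +623 days → 25 October 2025.
Response Delay Deduction: −209 days → 30 March 2025.

March 30, 2025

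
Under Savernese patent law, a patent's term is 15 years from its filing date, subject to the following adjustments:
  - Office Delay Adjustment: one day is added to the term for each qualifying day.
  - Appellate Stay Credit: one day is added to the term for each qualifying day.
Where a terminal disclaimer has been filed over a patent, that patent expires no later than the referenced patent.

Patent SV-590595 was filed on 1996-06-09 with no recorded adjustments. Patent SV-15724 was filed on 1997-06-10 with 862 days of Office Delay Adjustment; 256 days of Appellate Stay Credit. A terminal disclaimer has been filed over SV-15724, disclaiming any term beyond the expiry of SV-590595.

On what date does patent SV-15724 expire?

June 9, 2011

Natural term of SV-15724:
  Base: filing + 15 years → 10 June 2012.
  Office Delay Adjustment: +862 days → 20 October 2014.
  Appellate Stay Credit: +256 days → 3 July 2015.
Expiry of referenced patent SV-590595:
  Base: filing + 15 years → 9 June 2011.
Terminal disclaimer: SV-15724 expires on the earlier of 3 July 2015 and 9 June 2011.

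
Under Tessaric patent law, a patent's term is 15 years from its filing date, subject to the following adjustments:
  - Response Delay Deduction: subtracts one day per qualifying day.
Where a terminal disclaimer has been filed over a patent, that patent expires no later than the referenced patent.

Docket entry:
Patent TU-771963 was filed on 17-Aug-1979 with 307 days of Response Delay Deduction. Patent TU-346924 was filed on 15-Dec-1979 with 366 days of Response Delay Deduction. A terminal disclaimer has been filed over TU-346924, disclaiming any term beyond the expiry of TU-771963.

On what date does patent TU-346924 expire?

1993-10-14

Natural term of TU-346924:
  Base: filing + 15 years → 15 December 1994.
  Response Delay Deduction: −366 days → 14 December 1993.
Expiry of referenced patent TU-771963:
  Base: filing + 15 years → 17 August 1994.
  Response Delay Deduction: −307 days → 14 October 1993.
Terminal disclaimer: TU-346924 expires on the earlier of 14 December 1993 and 14 October 1993.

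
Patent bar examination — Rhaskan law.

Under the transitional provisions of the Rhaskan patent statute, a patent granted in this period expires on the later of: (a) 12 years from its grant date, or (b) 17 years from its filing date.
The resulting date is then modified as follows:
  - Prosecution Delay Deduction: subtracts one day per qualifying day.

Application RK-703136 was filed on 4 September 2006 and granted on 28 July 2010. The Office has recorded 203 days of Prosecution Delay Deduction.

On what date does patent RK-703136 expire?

(a) grant + 12 years → 28 July 2022.
(b) filing + 17 years → 4 September 2023.
Later of the two: 4 September 2023.
Prosecution Delay Deduction: −203 days → 13 February 2023.

February 13, 2023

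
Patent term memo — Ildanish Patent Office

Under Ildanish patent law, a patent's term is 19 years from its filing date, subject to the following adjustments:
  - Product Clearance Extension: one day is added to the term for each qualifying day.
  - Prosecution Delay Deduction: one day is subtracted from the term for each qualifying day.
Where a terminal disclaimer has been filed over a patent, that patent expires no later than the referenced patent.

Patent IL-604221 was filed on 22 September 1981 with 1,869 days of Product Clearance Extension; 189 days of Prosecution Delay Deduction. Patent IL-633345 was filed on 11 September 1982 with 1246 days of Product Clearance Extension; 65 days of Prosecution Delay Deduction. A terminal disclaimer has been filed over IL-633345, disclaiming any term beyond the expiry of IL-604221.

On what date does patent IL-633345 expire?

Natural term of IL-633345:
  Base: filing + 19 years → 11 September 2001.
  Product Clearance Extension: +1246 days → 8 February 2005.
  Prosecution Delay Deduction: −65 days → 5 December 2004.
Expiry of referenced patent IL-604221:
  Base: filing + 19 years → 22 September 2000.
  Product Clearance Extension: +1869 days → 4 November 2005.
  Prosecution Delay Deduction: −189 days → 29 April 2005.
Terminal disclaimer: IL-633345 expires on the earlier of 5 December 2004 and 29 April 2005.

2004-12-05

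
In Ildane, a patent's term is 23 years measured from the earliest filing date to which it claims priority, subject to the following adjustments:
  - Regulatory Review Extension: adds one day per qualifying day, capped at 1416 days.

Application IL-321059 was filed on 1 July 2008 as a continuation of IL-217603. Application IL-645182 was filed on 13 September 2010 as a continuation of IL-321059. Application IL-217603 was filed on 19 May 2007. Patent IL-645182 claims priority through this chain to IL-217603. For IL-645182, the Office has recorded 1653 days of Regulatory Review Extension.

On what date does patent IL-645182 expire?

2034-04-04

Earliest priority filing: 19 May 2007.
Base term: 19 May 2007 + 23 years → 19 May 2030.
Regulatory Review Extension: 1653 days claimed exceeds the 1416-day cap, so +1416 days → 4 April 2034.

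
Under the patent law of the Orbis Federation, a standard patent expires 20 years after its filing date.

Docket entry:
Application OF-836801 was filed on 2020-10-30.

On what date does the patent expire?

2040-10-30

Filing date + 20 years → 30 October 2040.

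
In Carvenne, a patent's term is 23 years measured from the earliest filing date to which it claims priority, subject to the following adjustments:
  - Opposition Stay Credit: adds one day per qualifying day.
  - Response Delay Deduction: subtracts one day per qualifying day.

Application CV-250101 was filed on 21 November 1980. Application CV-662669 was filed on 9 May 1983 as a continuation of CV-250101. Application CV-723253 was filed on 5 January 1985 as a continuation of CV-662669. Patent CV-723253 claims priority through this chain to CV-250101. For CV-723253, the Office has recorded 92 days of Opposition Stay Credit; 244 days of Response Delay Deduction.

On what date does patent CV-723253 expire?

Earliest priority filing: 21 November 1980.
Base term: 21 November 1980 + 23 years → 21 November 2003.
Opposition Stay Credit: +92 days → 21 February 2004.
Response Delay Deduction: −244 days → 22 June 2003.

June 22, 2003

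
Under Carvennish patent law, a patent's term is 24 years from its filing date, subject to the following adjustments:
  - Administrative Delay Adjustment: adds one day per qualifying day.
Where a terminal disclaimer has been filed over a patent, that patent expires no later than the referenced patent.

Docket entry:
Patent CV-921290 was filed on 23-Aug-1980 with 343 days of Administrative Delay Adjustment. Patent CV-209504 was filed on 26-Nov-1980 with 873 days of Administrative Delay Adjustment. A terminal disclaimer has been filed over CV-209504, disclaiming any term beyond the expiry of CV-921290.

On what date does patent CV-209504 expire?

Natural term of CV-209504:
  Base: filing + 24 years → 26 November 2004.
  Administrative Delay Adjustment: +873 days → 18 April 2007.
Expiry of referenced patent CV-921290:
  Base: filing + 24 years → 23 August 2004.
  Administrative Delay Adjustment: +343 days → 1 August 2005.
Terminal disclaimer: CV-209504 expires on the earlier of 18 April 2007 and 1 August 2005.

August 1, 2005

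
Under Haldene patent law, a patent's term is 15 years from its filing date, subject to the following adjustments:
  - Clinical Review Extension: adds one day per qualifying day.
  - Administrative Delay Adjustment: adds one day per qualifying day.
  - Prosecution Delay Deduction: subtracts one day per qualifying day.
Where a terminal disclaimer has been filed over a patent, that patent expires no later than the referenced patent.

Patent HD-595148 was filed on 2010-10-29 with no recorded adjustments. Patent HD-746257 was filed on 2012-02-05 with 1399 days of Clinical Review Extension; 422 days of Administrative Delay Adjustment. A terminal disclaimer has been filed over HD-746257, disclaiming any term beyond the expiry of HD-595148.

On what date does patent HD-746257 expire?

Natural term of HD-746257:
  Base: filing + 15 years → 5 February 2027.
  Clinical Review Extension: +1399 days → 5 December 2030.
  Administrative Delay Adjustment: +422 days → 31 January 2032.
Expiry of referenced patent HD-595148:
  Base: filing + 15 years → 29 October 2025.
Terminal disclaimer: HD-746257 expires on the earlier of 31 January 2032 and 29 October 2025.

2025-10-29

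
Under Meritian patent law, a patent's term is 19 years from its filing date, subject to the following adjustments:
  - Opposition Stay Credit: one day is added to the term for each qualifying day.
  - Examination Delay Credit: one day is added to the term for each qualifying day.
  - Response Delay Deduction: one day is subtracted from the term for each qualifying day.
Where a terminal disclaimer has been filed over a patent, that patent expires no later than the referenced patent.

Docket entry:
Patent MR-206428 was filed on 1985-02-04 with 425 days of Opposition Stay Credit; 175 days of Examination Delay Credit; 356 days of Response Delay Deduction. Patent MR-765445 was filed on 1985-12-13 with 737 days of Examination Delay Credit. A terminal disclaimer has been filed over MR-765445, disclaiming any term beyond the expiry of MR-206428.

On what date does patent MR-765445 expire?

Natural term of MR-765445:
  Base: filing + 19 years → 13 December 2004.
  Examination Delay Credit: +737 days → 20 December 2006.
Expiry of referenced patent MR-206428:
  Base: filing + 19 years → 4 February 2004.
  Opposition Stay Credit: +425 days → 4 April 2005.
  Examination Delay Credit: +175 days → 26 September 2005.
  Response Delay Deduction: −356 days → 5 October 2004.
Terminal disclaimer: MR-765445 expires on the earlier of 20 December 2006 and 5 October 2004.

October 5, 2004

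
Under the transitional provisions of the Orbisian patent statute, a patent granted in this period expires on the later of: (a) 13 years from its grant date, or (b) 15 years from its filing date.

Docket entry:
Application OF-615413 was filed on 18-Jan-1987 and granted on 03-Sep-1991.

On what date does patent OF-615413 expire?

2004-09-03

(a) grant + 13 years → 3 September 2004.
(b) filing + 15 years → 18 January 2002.
Later of the two: 3 September 2004.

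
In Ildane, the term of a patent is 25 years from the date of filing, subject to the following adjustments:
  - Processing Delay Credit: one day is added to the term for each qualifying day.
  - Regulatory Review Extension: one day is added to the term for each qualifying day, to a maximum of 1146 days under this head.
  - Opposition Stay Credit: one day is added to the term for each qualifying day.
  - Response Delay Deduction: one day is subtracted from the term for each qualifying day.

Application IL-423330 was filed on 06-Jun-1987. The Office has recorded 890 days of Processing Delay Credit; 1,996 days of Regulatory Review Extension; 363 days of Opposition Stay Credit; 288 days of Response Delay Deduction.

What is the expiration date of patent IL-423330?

2018-03-18

Base term: filing date + 25 years → 6 June 2012.
Processing Delay Credit: +890 days → 13 November 2014.
Regulatory Review Extension: 1996 days claimed exceeds the 1146-day cap, so +1146 days → 2 January 2018.
Opposition Stay Credit: +363 days → 31 December 2018.
Response Delay Deduction: −288 days → 18 March 2018.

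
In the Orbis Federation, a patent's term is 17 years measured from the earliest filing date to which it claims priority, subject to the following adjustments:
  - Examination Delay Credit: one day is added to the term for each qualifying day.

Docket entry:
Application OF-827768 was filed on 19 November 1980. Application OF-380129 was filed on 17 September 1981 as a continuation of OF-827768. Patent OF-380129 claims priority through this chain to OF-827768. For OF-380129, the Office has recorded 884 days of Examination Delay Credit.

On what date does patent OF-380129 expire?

April 21, 2000

Earliest priority filing: 19 November 1980.
Base term: 19 November 1980 + 17 years → 19 November 1997.
Examination Delay Credit: +884 days → 21 April 2000.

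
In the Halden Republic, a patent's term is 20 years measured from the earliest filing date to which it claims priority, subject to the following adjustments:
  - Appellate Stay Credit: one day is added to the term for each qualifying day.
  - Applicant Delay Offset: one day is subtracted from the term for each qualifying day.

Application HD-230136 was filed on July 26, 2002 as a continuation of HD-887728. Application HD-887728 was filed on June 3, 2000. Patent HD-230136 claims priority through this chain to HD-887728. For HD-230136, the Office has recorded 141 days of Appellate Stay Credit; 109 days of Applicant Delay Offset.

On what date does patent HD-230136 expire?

July 5, 2020

Earliest priority filing: 3 June 2000.
Base term: 3 June 2000 + 20 years → 3 June 2020.
Appellate Stay Credit: +141 days → 22 October 2020.
Applicant Delay Offset: −109 days → 5 July 2020.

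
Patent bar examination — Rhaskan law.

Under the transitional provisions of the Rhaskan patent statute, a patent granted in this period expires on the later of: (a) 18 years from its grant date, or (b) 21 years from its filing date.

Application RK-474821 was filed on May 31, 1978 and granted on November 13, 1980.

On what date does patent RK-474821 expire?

May 31, 1999

(a) grant + 18 years → 13 November 1998.
(b) filing + 21 years → 31 May 1999.
Later of the two: 31 May 1999.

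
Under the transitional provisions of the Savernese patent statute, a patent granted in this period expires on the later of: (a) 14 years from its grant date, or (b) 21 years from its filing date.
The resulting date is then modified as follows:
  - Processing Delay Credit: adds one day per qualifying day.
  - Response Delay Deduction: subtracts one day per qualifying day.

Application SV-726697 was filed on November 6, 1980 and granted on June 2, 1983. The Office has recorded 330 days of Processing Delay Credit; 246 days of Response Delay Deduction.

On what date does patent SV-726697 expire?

2002-01-29

(a) grant + 14 years → 2 June 1997.
(b) filing + 21 years → 6 November 2001.
Later of the two: 6 November 2001.
Processing Delay Credit: +330 days → 2 October 2002.
Response Delay Deduction: −246 days → 29 January 2002.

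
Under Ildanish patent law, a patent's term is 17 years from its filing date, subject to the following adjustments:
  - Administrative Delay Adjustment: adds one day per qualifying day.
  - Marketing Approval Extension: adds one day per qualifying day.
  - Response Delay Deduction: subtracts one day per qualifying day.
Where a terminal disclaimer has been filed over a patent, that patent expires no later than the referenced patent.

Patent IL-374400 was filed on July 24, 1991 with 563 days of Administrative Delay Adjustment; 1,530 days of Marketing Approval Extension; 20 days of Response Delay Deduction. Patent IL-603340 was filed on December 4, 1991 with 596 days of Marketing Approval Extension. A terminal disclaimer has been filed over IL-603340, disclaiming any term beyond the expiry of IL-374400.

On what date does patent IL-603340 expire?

Natural term of IL-603340:
  Base: filing + 17 years → 4 December 2008.
  Marketing Approval Extension: +596 days → 23 July 2010.
Expiry of referenced patent IL-374400:
  Base: filing + 17 years → 24 July 2008.
  Administrative Delay Adjustment: +563 days → 7 February 2010.
  Marketing Approval Extension: +1530 days → 17 April 2014.
  Response Delay Deduction: −20 days → 28 March 2014.
Terminal disclaimer: IL-603340 expires on the earlier of 23 July 2010 and 28 March 2014.

2010-07-23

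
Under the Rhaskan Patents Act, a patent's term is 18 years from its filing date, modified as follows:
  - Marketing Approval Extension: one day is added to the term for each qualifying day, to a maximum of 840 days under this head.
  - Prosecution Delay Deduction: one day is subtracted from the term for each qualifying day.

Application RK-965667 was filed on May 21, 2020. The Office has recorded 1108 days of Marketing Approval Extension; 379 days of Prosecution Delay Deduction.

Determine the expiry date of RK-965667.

Base term: filing date + 18 years → 21 May 2038.
Marketing Approval Extension: 1108 days claimed exceeds the 840-day cap, so +840 days → 7 September 2040.
Prosecution Delay Deduction: −379 days → 25 August 2039.

2039-08-25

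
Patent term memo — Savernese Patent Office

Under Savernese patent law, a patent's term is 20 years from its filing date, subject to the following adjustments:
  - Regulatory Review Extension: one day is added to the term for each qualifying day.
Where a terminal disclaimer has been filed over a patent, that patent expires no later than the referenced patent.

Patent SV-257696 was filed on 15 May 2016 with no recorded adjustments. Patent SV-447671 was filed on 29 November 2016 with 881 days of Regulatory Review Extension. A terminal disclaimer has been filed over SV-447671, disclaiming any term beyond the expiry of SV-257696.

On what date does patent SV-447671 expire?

Natural term of SV-447671:
  Base: filing + 20 years → 29 November 2036.
  Regulatory Review Extension: +881 days → 29 April 2039.
Expiry of referenced patent SV-257696:
  Base: filing + 20 years → 15 May 2036.
Terminal disclaimer: SV-447671 expires on the earlier of 29 April 2039 and 15 May 2036.

May 15, 2036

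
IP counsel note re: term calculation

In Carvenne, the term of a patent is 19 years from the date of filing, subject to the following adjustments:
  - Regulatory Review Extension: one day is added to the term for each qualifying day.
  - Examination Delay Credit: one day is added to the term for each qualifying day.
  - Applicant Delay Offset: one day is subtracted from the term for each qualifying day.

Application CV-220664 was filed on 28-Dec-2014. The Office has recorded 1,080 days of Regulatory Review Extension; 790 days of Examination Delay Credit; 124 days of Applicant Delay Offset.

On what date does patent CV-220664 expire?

2038-10-09

Base term: filing date + 19 years → 28 December 2033.
Regulatory Review Extension: +1080 days → 12 December 2036.
Examination Delay Credit: +790 days → 10 February 2039.
Applicant Delay Offset: −124 days → 9 October 2038.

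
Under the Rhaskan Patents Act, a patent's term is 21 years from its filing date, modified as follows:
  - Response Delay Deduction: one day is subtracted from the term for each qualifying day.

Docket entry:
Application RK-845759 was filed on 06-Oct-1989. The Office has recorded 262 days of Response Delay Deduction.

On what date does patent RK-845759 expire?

Base term: filing date + 21 years → 6 October 2010.
Response Delay Deduction: −262 days → 17 January 2010.

2010-01-17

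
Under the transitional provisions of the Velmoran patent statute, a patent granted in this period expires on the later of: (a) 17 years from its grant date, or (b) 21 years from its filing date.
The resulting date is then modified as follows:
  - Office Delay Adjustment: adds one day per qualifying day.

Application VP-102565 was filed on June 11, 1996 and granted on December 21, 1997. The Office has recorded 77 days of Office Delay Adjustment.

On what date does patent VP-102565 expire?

(a) grant + 17 years → 21 December 2014.
(b) filing + 21 years → 11 June 2017.
Later of the two: 11 June 2017.
Office Delay Adjustment: +77 days → 27 August 2017.

August 27, 2017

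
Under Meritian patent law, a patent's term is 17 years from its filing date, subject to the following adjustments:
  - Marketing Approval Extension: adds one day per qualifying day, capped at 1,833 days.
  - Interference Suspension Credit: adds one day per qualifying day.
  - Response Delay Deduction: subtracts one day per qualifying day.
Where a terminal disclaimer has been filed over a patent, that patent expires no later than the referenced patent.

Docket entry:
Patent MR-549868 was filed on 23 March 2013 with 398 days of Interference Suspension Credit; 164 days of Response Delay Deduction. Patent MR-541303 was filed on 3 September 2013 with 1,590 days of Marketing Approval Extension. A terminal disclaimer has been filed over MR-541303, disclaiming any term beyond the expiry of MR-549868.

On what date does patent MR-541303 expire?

2030-11-12

Natural term of MR-541303:
  Base: filing + 17 years → 3 September 2030.
  Marketing Approval Extension: 1590 days (within the 1833-day cap) → +1590 days → 10 January 2035.
Expiry of referenced patent MR-549868:
  Base: filing + 17 years → 23 March 2030.
  Interference Suspension Credit: +398 days → 25 April 2031.
  Response Delay Deduction: −164 days → 12 November 2030.
Terminal disclaimer: MR-541303 expires on the earlier of 10 January 2035 and 12 November 2030.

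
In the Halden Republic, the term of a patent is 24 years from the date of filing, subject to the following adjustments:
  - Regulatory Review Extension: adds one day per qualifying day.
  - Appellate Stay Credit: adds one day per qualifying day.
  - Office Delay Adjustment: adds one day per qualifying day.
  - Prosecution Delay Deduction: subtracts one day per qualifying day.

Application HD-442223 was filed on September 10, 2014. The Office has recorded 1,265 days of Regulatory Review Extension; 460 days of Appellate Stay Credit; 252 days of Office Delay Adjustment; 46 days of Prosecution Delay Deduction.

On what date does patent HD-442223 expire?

December 24, 2043

Base term: filing date + 24 years → 10 September 2038.
Regulatory Review Extension: +1265 days → 26 February 2042.
Appellate Stay Credit: +460 days → 1 June 2043.
Office Delay Adjustment: +252 days → 8 February 2044.
Prosecution Delay Deduction: −46 days → 24 December 2043.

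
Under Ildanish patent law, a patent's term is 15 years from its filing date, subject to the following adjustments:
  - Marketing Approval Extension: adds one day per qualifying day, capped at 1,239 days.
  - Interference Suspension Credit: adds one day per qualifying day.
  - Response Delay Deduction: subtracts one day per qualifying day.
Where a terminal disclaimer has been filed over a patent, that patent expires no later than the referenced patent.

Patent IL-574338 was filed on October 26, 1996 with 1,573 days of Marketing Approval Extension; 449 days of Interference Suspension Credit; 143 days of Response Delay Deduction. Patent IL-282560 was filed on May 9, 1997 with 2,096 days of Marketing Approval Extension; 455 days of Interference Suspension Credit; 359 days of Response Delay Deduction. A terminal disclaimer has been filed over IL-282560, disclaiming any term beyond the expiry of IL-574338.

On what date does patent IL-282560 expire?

January 4, 2016

Natural term of IL-282560:
  Base: filing + 15 years → 9 May 2012.
  Marketing Approval Extension: 2096 days claimed exceeds the 1239-day cap, so +1239 days → 30 September 2015.
  Interference Suspension Credit: +455 days → 28 December 2016.
  Response Delay Deduction: −359 days → 4 January 2016.
Expiry of referenced patent IL-574338:
  Base: filing + 15 years → 26 October 2011.
  Marketing Approval Extension: 1573 days claimed exceeds the 1239-day cap, so +1239 days → 18 March 2015.
  Interference Suspension Credit: +449 days → 9 June 2016.
  Response Delay Deduction: −143 days → 18 January 2016.
Terminal disclaimer: IL-282560 expires on the earlier of 4 January 2016 and 18 January 2016.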